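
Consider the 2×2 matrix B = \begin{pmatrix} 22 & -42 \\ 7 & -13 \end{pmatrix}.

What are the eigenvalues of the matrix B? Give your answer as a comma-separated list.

1, 8

det(B - lambda·I) = (22 - lambda)(-13 - lambda) - (-42)·(7) = lambda^2 - 9·lambda + 8.
This factors as (lambda - 1)·(lambda - 8) = 0.
Eigenvalues: 1, 8.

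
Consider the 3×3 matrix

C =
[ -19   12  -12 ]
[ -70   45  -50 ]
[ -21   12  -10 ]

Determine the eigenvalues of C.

2, 5, 9

The characteristic polynomial is p(μ) = det(μI - C).
Expanding the 3×3 determinant: p(μ) = μ^3 - 16μ^2 + 73μ - 90.
Try μ = 2: p(2) = 0, so 2 is a root.
Factor out (μ - 2): p(μ) = (μ - 2)·(μ^2 - 14μ + 45).
The quadratic factors as (μ - 5)·(μ - 9).
Eigenvalues: 2, 5, 9.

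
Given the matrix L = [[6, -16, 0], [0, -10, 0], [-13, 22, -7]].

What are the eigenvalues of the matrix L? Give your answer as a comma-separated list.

-10, -7, 6

Compute the characteristic polynomial p(μ) = det(μI - L).
Expanding along the first row, p(μ) = μ^3 + 11μ^2 - 32μ - 420.
Rational-root test: μ = -10 gives p(-10) = 0.
Dividing by (μ + 10) leaves μ^2 + μ - 42.
The quadratic factors as (μ + 7)·(μ - 6).
Eigenvalues: -10, -7, 6.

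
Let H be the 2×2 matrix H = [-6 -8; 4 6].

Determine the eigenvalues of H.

-2, 2

det(H - sI) = (-6 - s)(6 - s) - (-8)·(4) = s^2 - 4.
This factors as (s + 2)·(s - 2) = 0.
Eigenvalues: -2, 2.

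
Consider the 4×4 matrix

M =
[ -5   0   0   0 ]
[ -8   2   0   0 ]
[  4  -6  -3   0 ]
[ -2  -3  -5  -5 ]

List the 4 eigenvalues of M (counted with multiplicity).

-5, -5, -3, 2

M is lower triangular, so its eigenvalues are the diagonal entries.
Diagonal: -5, 2, -3, -5.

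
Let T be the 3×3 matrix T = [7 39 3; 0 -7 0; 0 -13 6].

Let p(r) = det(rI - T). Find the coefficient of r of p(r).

-49

p(r) = r^3 - 6r^2 - 49r + 294.
The coefficient of r is -49.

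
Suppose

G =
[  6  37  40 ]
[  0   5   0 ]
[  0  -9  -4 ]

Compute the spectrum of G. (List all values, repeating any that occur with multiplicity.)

-4, 5, 6

Set up det(λI - G) = 0.
Cofactor expansion gives p(λ) = λ^3 - 7λ^2 - 14λ + 120.
Try λ = -4: p(-4) = 0, so -4 is a root.
Factor out (λ + 4): p(λ) = (λ + 4)·(λ^2 - 11λ + 30).
The quadratic factors as (λ - 5)·(λ - 6).
Eigenvalues: -4, 5, 6.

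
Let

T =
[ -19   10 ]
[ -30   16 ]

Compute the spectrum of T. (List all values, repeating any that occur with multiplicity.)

-4, 1

det(T - tI) = (-19 - t)(16 - t) - (10)·(-30) = t^2 + 3t - 4.
This factors as (t + 4)·(t - 1) = 0.
Eigenvalues: -4, 1.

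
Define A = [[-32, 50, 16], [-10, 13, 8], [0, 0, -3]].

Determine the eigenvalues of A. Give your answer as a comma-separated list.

The characteristic polynomial is p(lambda) = det(lambda·I - A).
Expanding along the first row, p(lambda) = lambda^3 + 22·lambda^2 + 141·lambda + 252.
Rational-root test: lambda = -12 gives p(-12) = 0.
Factor out (lambda + 12): p(lambda) = (lambda + 12)·(lambda^2 + 10·lambda + 21).
The quadratic factors as (lambda + 7)·(lambda + 3).
Eigenvalues: -12, -7, -3.

-12, -7, -3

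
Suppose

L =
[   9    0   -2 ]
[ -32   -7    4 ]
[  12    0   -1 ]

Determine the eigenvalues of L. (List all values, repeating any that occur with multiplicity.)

-7, 3, 5

The characteristic polynomial is p(λ) = det(λI - L).
Cofactor expansion gives p(λ) = λ^3 - λ^2 - 41λ + 105.
Try λ = 3: p(3) = 0, so 3 is a root.
Dividing by (λ - 3) leaves λ^2 + 2λ - 35.
The quadratic factors as (λ + 7)·(λ - 5).
Eigenvalues: -7, 3, 5.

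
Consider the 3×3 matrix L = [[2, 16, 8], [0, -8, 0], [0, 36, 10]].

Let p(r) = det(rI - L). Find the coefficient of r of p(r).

p(r) = r^3 - 4r^2 - 76r + 160.
The coefficient of r is -76.

-76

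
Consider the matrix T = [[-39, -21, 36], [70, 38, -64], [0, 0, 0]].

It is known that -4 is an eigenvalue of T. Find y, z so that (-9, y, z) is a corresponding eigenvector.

We need (T + 4I)v = 0.
T + 4I = [[-35, -21, 36], [70, 42, -64], [0, 0, 4]].
Row 1: (-35)·-9 + (-21)·y + (36)·z = 0
Row 2: (70)·-9 + (42)·y + (-64)·z = 0
Row 3: (0)·-9 + (0)·y + (4)·z = 0
Solving gives y = 15, z = 0.
Check: T·(-9, 15, 0) = (36, -60, 0) = -4·(-9, 15, 0).

15, 0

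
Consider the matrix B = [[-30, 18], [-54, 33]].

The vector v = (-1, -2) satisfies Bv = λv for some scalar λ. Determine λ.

Compute Bv: B·(-1, -2) = (-6, -12).
Since Bv = λv, compare component 1: -6 = λ·-1, so λ = 6.

6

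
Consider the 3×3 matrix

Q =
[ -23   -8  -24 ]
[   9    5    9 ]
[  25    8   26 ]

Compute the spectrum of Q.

1, 2, 5

The characteristic polynomial is p(s) = det(sI - Q).
Expanding the 3×3 determinant: p(s) = s^3 - 8s^2 + 17s - 10.
Since p(1) = 0, s = 1 is a root.
Factor out (s - 1): p(s) = (s - 1)·(s^2 - 7s + 10).
The quadratic factors as (s - 2)·(s - 5).
Eigenvalues: 1, 2, 5.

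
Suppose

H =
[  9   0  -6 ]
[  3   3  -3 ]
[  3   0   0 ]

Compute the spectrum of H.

Set up det(λI - H) = 0.
Expanding along the first row, p(λ) = λ^3 - 12λ^2 + 45λ - 54.
Rational-root test: λ = 3 gives p(3) = 0.
Factor out (λ - 3): p(λ) = (λ - 3)·(λ^2 - 9λ + 18).
The quadratic factors as (λ - 3)·(λ - 6).
Eigenvalues: 3, 3, 6.

3, 3, 6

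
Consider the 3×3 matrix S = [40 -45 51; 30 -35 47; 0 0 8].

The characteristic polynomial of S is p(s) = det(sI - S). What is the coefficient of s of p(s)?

-10

p(s) = s^3 - 13s^2 - 10s + 400.
The coefficient of s is -10.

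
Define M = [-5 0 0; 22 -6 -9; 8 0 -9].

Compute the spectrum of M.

Compute the characteristic polynomial p(λ) = det(λI - M).
Cofactor expansion gives p(λ) = λ^3 + 20λ^2 + 129λ + 270.
Try λ = -6: p(-6) = 0, so -6 is a root.
Dividing by (λ + 6) leaves λ^2 + 14λ + 45.
The quadratic factors as (λ + 9)·(λ + 5).
Eigenvalues: -9, -6, -5.

-9, -6, -5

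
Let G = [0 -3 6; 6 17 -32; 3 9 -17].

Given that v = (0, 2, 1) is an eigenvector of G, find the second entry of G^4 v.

2

First find the eigenvalue: Gv = (0, 2, 1) = 1·(0, 2, 1), so λ = 1.
Then G^4 v = λ^4·v = 1^4·(0, 2, 1) = 1·(0, 2, 1) = (0, 2, 1).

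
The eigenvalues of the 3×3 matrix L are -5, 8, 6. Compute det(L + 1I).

If L has eigenvalues -5, 8, 6, then L + 1I has eigenvalues -4, 9, 7.
det(L + 1I) = (-4) · (9) · (7) = -252.

-252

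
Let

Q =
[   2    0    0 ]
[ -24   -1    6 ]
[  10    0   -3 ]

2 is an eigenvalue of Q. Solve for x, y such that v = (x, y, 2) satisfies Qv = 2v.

We need (Q - 2I)v = 0.
Q - 2I = [[0, 0, 0], [-24, -3, 6], [10, 0, -5]].
Row 1: (0)·x + (0)·y + (0)·2 = 0
Row 2: (-24)·x + (-3)·y + (6)·2 = 0
Row 3: (10)·x + (0)·y + (-5)·2 = 0
Solving gives x = 1, y = -4.
Check: Q·(1, -4, 2) = (2, -8, 4) = 2·(1, -4, 2).

1, -4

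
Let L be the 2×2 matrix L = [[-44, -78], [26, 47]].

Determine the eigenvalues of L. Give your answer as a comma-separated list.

-5, 8

det(L - tI) = (-44 - t)(47 - t) - (-78)·(26) = t^2 - 3t - 40.
This factors as (t + 5)·(t - 8) = 0.
Eigenvalues: -5, 8.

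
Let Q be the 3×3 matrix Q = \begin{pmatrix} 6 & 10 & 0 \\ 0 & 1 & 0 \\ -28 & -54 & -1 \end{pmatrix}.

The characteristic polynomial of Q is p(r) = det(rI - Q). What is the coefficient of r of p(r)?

-1

p(r) = r^3 - 6r^2 - r + 6.
The coefficient of r is -1.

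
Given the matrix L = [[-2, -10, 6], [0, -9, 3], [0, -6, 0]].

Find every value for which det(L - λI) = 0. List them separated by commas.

Set up det(rI - L) = 0.
Expanding along the first row, p(r) = r^3 + 11r^2 + 36r + 36.
Try r = -2: p(-2) = 0, so -2 is a root.
Dividing by (r + 2) leaves r^2 + 9r + 18.
The quadratic factors as (r + 6)·(r + 3).
Eigenvalues: -6, -3, -2.

-6, -3, -2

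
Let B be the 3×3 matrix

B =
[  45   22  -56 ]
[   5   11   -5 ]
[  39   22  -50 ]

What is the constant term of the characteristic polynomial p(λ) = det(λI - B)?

726

p(0) = det(0·I − B) = det(−B) = (−1)^3·det(B).
det(B) = -726, so p(0) = 726.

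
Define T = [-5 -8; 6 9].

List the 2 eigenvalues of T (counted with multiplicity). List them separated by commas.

det(T - rI) = (-5 - r)(9 - r) - (-8)·(6) = r^2 - 4r + 3.
This factors as (r - 1)·(r - 3) = 0.
Eigenvalues: 1, 3.

1, 3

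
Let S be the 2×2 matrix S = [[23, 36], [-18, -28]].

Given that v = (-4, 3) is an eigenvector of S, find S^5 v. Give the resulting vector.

(4096, -3072)

First find the eigenvalue: Sv = (16, -12) = -4·(-4, 3), so λ = -4.
Then S^5 v = λ^5·v = (-4)^5·(-4, 3) = -1024·(-4, 3) = (4096, -3072).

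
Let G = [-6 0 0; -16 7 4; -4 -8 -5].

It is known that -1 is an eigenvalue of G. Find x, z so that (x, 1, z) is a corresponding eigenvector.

We need (G + 1I)v = 0.
G + 1I = [[-5, 0, 0], [-16, 8, 4], [-4, -8, -4]].
Row 1: (-5)·x + (0)·1 + (0)·z = 0
Row 2: (-16)·x + (8)·1 + (4)·z = 0
Row 3: (-4)·x + (-8)·1 + (-4)·z = 0
Solving gives x = 0, z = -2.
Check: G·(0, 1, -2) = (0, -1, 2) = -1·(0, 1, -2).

0, -2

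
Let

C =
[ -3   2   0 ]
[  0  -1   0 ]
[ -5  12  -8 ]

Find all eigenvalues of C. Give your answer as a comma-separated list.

-8, -3, -1

Compute the characteristic polynomial p(μ) = det(μI - C).
Expanding the 3×3 determinant: p(μ) = μ^3 + 12μ^2 + 35μ + 24.
Since p(-3) = 0, μ = -3 is a root.
Dividing by (μ + 3) leaves μ^2 + 9μ + 8.
The quadratic factors as (μ + 8)·(μ + 1).
Eigenvalues: -8, -3, -1.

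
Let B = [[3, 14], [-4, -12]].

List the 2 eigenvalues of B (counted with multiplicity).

det(B - sI) = (3 - s)(-12 - s) - (14)·(-4) = s^2 + 9s + 20.
This factors as (s + 5)·(s + 4) = 0.
Eigenvalues: -5, -4.

-5, -4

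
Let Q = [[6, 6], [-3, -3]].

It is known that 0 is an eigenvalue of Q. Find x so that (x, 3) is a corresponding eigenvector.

We need (Q)v = 0.
Q = [[6, 6], [-3, -3]].
Row 1: (6)·x + (6)·3 = 0
Row 2: (-3)·x + (-3)·3 = 0
Solving gives x = -3.
Check: Q·(-3, 3) = (0, 0) = 0·(-3, 3).

-3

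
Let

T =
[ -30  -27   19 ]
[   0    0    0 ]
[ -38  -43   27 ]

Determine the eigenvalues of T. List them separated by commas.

-11, 0, 8

Set up det(μI - T) = 0.
Cofactor expansion gives p(μ) = μ^3 + 3μ^2 - 88μ.
Since p(0) = 0, μ = 0 is a root.
Factor out μ: p(μ) = μ·(μ^2 + 3μ - 88).
The quadratic factors as (μ + 11)·(μ - 8).
Eigenvalues: -11, 0, 8.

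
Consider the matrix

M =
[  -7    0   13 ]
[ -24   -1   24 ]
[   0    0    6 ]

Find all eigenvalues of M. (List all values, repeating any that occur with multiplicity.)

-7, -1, 6

Compute the characteristic polynomial p(λ) = det(λI - M).
Cofactor expansion gives p(λ) = λ^3 + 2λ^2 - 41λ - 42.
Try λ = -1: p(-1) = 0, so -1 is a root.
Factor out (λ + 1): p(λ) = (λ + 1)·(λ^2 + λ - 42).
The quadratic factors as (λ + 7)·(λ - 6).
Eigenvalues: -7, -1, 6.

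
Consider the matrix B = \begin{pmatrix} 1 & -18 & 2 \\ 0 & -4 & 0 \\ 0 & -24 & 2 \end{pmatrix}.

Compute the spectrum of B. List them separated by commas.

Set up det(sI - B) = 0.
Expanding along the first row, p(s) = s^3 + s^2 - 10s + 8.
Rational-root test: s = 2 gives p(2) = 0.
Dividing by (s - 2) leaves s^2 + 3s - 4.
The quadratic factors as (s + 4)·(s - 1).
Eigenvalues: -4, 1, 2.

-4, 1, 2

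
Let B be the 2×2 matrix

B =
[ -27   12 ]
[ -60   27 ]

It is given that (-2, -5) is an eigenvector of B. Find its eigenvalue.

3

Compute Bv: B·(-2, -5) = (-6, -15).
Since Bv = λv, compare component 1: -6 = λ·-2, so λ = 3.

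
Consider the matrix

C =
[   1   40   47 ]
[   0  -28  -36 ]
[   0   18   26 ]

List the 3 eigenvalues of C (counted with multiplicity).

-10, 1, 8

Set up det(μI - C) = 0.
Expanding the 3×3 determinant: p(μ) = μ^3 + μ^2 - 82μ + 80.
Since p(1) = 0, μ = 1 is a root.
Dividing by (μ - 1) leaves μ^2 + 2μ - 80.
The quadratic factors as (μ + 10)·(μ - 8).
Eigenvalues: -10, 1, 8.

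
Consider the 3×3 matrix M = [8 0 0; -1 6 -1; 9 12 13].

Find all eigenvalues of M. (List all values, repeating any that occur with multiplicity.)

The characteristic polynomial is p(λ) = det(λI - M).
Expanding the 3×3 determinant: p(λ) = λ^3 - 27λ^2 + 242λ - 720.
Try λ = 8: p(8) = 0, so 8 is a root.
Factor out (λ - 8): p(λ) = (λ - 8)·(λ^2 - 19λ + 90).
The quadratic factors as (λ - 9)·(λ - 10).
Eigenvalues: 8, 9, 10.

8, 9, 10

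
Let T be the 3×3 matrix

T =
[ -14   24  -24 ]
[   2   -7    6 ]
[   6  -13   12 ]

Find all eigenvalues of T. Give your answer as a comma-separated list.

Set up det(λI - T) = 0.
Expanding the 3×3 determinant: p(λ) = λ^3 + 9λ^2 + 20λ + 12.
Rational-root test: λ = -6 gives p(-6) = 0.
Factor out (λ + 6): p(λ) = (λ + 6)·(λ^2 + 3λ + 2).
The quadratic factors as (λ + 2)·(λ + 1).
Eigenvalues: -6, -2, -1.

-6, -2, -1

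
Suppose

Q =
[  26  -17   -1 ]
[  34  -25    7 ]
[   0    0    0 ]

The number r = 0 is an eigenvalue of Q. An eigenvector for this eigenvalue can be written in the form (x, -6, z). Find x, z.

-4, -2

We need (Q)v = 0.
Q = [[26, -17, -1], [34, -25, 7], [0, 0, 0]].
Row 1: (26)·x + (-17)·-6 + (-1)·z = 0
Row 2: (34)·x + (-25)·-6 + (7)·z = 0
Row 3: (0)·x + (0)·-6 + (0)·z = 0
Solving gives x = -4, z = -2.
Check: Q·(-4, -6, -2) = (0, 0, 0) = 0·(-4, -6, -2).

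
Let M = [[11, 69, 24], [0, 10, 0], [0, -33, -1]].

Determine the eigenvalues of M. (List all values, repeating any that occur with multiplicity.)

-1, 10, 11

Set up det(rI - M) = 0.
Expanding the 3×3 determinant: p(r) = r^3 - 20r^2 + 89r + 110.
Try r = 11: p(11) = 0, so 11 is a root.
Factor out (r - 11): p(r) = (r - 11)·(r^2 - 9r - 10).
The quadratic factors as (r + 1)·(r - 10).
Eigenvalues: -1, 10, 11.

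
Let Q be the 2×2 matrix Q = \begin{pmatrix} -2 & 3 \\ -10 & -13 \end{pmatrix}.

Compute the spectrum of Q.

-8, -7

det(Q - tI) = (-2 - t)(-13 - t) - (3)·(-10) = t^2 + 15t + 56.
This factors as (t + 8)·(t + 7) = 0.
Eigenvalues: -8, -7.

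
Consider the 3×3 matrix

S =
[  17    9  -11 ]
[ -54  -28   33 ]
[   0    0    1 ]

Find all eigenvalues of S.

-10, -1, 1

Set up det(lambda·I - S) = 0.
Expanding along the first row, p(lambda) = lambda^3 + 10·lambda^2 - lambda - 10.
Rational-root test: lambda = -1 gives p(-1) = 0.
Factor out (lambda + 1): p(lambda) = (lambda + 1)·(lambda^2 + 9·lambda - 10).
The quadratic factors as (lambda + 10)·(lambda - 1).
Eigenvalues: -10, -1, 1.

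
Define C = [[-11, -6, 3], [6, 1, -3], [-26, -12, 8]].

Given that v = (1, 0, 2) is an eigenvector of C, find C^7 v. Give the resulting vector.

First find the eigenvalue: Cv = (-5, 0, -10) = -5·(1, 0, 2), so λ = -5.
Then C^7 v = λ^7·v = (-5)^7·(1, 0, 2) = -78125·(1, 0, 2) = (-78125, 0, -156250).

(-78125, 0, -156250)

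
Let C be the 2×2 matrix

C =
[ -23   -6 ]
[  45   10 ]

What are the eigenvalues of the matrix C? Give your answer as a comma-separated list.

-8, -5

det(C - lambda·I) = (-23 - lambda)(10 - lambda) - (-6)·(45) = lambda^2 + 13·lambda + 40.
This factors as (lambda + 8)·(lambda + 5) = 0.
Eigenvalues: -8, -5.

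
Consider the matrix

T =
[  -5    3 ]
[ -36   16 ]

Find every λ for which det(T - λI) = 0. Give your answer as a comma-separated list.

det(T - λI) = (-5 - λ)(16 - λ) - (3)·(-36) = λ^2 - 11λ + 28.
This factors as (λ - 4)·(λ - 7) = 0.
Eigenvalues: 4, 7.

4, 7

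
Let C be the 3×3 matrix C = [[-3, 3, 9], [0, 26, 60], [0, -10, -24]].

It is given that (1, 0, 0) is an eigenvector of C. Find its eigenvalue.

Compute Cv: C·(1, 0, 0) = (-3, 0, 0).
Since Cv = λv, compare component 1: -3 = λ·1, so λ = -3.

-3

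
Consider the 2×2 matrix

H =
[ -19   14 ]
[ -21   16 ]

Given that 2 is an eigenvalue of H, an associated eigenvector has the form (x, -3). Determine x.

We need (H - 2I)v = 0.
H - 2I = [[-21, 14], [-21, 14]].
Row 1: (-21)·x + (14)·-3 = 0
Row 2: (-21)·x + (14)·-3 = 0
Solving gives x = -2.
Check: H·(-2, -3) = (-4, -6) = 2·(-2, -3).

-2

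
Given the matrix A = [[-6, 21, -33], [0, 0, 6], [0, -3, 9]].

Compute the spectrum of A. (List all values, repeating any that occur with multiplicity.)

-6, 3, 6

Set up det(lambda·I - A) = 0.
Expanding the 3×3 determinant: p(lambda) = lambda^3 - 3·lambda^2 - 36·lambda + 108.
Since p(3) = 0, lambda = 3 is a root.
Dividing by (lambda - 3) leaves lambda^2 - 36.
The quadratic factors as (lambda + 6)·(lambda - 6).
Eigenvalues: -6, 3, 6.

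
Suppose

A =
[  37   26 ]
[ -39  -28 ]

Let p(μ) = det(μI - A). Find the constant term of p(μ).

p(μ) = μ^2 - 9μ - 22.
The constant term is -22.

-22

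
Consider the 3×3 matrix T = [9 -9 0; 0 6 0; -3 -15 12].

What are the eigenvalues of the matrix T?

6, 9, 12

The characteristic polynomial is p(μ) = det(μI - T).
Expanding the 3×3 determinant: p(μ) = μ^3 - 27μ^2 + 234μ - 648.
Since p(12) = 0, μ = 12 is a root.
Factor out (μ - 12): p(μ) = (μ - 12)·(μ^2 - 15μ + 54).
The quadratic factors as (μ - 6)·(μ - 9).
Eigenvalues: 6, 9, 12.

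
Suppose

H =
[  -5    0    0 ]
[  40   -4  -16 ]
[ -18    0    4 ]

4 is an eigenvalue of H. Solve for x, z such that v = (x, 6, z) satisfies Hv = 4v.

We need (H - 4I)v = 0.
H - 4I = [[-9, 0, 0], [40, -8, -16], [-18, 0, 0]].
Row 1: (-9)·x + (0)·6 + (0)·z = 0
Row 2: (40)·x + (-8)·6 + (-16)·z = 0
Row 3: (-18)·x + (0)·6 + (0)·z = 0
Solving gives x = 0, z = -3.
Check: H·(0, 6, -3) = (0, 24, -12) = 4·(0, 6, -3).

0, -3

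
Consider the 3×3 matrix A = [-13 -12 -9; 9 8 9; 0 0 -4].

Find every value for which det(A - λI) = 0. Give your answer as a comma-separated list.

-4, -4, -1

Compute the characteristic polynomial p(lambda) = det(lambda·I - A).
Expanding along the first row, p(lambda) = lambda^3 + 9·lambda^2 + 24·lambda + 16.
Try lambda = -1: p(-1) = 0, so -1 is a root.
Factor out (lambda + 1): p(lambda) = (lambda + 1)·(lambda^2 + 8·lambda + 16).
The quadratic factor is (lambda + 4)^2.
Eigenvalues: -4, -4, -1.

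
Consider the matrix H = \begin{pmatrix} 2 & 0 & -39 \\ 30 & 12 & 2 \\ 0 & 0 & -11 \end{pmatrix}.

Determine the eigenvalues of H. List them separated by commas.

-11, 2, 12

Set up det(lambda·I - H) = 0.
Expanding along the first row, p(lambda) = lambda^3 - 3·lambda^2 - 130·lambda + 264.
Rational-root test: lambda = 2 gives p(2) = 0.
Factor out (lambda - 2): p(lambda) = (lambda - 2)·(lambda^2 - lambda - 132).
The quadratic factors as (lambda + 11)·(lambda - 12).
Eigenvalues: -11, 2, 12.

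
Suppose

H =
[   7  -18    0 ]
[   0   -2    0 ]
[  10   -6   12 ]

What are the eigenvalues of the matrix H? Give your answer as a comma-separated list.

Set up det(rI - H) = 0.
Expanding along the first row, p(r) = r^3 - 17r^2 + 46r + 168.
Try r = 12: p(12) = 0, so 12 is a root.
Dividing by (r - 12) leaves r^2 - 5r - 14.
The quadratic factors as (r + 2)·(r - 7).
Eigenvalues: -2, 7, 12.

-2, 7, 12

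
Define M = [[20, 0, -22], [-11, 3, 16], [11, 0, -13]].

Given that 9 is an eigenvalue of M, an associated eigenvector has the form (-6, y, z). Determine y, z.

We need (M - 9I)v = 0.
M - 9I = [[11, 0, -22], [-11, -6, 16], [11, 0, -22]].
Row 1: (11)·-6 + (0)·y + (-22)·z = 0
Row 2: (-11)·-6 + (-6)·y + (16)·z = 0
Row 3: (11)·-6 + (0)·y + (-22)·z = 0
Solving gives y = 3, z = -3.
Check: M·(-6, 3, -3) = (-54, 27, -27) = 9·(-6, 3, -3).

3, -3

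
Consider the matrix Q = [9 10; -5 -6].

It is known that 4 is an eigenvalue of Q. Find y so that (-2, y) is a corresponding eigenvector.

We need (Q - 4I)v = 0.
Q - 4I = [[5, 10], [-5, -10]].
Row 1: (5)·-2 + (10)·y = 0
Row 2: (-5)·-2 + (-10)·y = 0
Solving gives y = 1.
Check: Q·(-2, 1) = (-8, 4) = 4·(-2, 1).

1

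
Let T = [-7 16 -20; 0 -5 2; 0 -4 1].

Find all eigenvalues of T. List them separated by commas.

Compute the characteristic polynomial p(r) = det(rI - T).
Expanding along the first row, p(r) = r^3 + 11r^2 + 31r + 21.
Try r = -3: p(-3) = 0, so -3 is a root.
Factor out (r + 3): p(r) = (r + 3)·(r^2 + 8r + 7).
The quadratic factors as (r + 7)·(r + 1).
Eigenvalues: -7, -3, -1.

-7, -3, -1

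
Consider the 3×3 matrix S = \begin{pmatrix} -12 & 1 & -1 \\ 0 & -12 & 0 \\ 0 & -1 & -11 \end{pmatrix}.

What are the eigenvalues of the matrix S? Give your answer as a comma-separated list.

Compute the characteristic polynomial p(μ) = det(μI - S).
Cofactor expansion gives p(μ) = μ^3 + 35μ^2 + 408μ + 1584.
Since p(-12) = 0, μ = -12 is a root.
Factor out (μ + 12): p(μ) = (μ + 12)·(μ^2 + 23μ + 132).
The quadratic factors as (μ + 12)·(μ + 11).
Eigenvalues: -12, -12, -11.

-12, -12, -11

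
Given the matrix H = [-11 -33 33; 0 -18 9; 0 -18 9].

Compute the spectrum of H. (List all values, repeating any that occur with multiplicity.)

-11, -9, 0

Compute the characteristic polynomial p(λ) = det(λI - H).
Expanding along the first row, p(λ) = λ^3 + 20λ^2 + 99λ.
Since p(-9) = 0, λ = -9 is a root.
Dividing by (λ + 9) leaves λ^2 + 11λ.
The quadratic factors as (λ + 11)·λ.
Eigenvalues: -11, -9, 0.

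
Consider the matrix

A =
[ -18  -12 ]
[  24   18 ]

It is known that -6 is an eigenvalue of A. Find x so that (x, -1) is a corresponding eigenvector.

We need (A + 6I)v = 0.
A + 6I = [[-12, -12], [24, 24]].
Row 1: (-12)·x + (-12)·-1 = 0
Row 2: (24)·x + (24)·-1 = 0
Solving gives x = 1.
Check: A·(1, -1) = (-6, 6) = -6·(1, -1).

1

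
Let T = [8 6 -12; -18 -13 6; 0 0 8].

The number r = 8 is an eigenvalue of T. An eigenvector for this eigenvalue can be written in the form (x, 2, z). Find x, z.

-2, 1

We need (T - 8I)v = 0.
T - 8I = [[0, 6, -12], [-18, -21, 6], [0, 0, 0]].
Row 1: (0)·x + (6)·2 + (-12)·z = 0
Row 2: (-18)·x + (-21)·2 + (6)·z = 0
Row 3: (0)·x + (0)·2 + (0)·z = 0
Solving gives x = -2, z = 1.
Check: T·(-2, 2, 1) = (-16, 16, 8) = 8·(-2, 2, 1).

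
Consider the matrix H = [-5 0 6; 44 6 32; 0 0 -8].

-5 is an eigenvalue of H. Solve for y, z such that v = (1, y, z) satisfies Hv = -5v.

-4, 0

We need (H + 5I)v = 0.
H + 5I = [[0, 0, 6], [44, 11, 32], [0, 0, -3]].
Row 1: (0)·1 + (0)·y + (6)·z = 0
Row 2: (44)·1 + (11)·y + (32)·z = 0
Row 3: (0)·1 + (0)·y + (-3)·z = 0
Solving gives y = -4, z = 0.
Check: H·(1, -4, 0) = (-5, 20, 0) = -5·(1, -4, 0).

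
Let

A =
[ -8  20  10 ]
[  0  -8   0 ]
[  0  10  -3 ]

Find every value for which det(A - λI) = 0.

Set up det(rI - A) = 0.
Expanding along the first row, p(r) = r^3 + 19r^2 + 112r + 192.
Try r = -8: p(-8) = 0, so -8 is a root.
Factor out (r + 8): p(r) = (r + 8)·(r^2 + 11r + 24).
The quadratic factors as (r + 8)·(r + 3).
Eigenvalues: -8, -8, -3.

-8, -8, -3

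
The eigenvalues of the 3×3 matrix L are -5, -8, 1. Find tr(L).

trace(L) is the sum of the eigenvalues: (-5) + (-8) + (1) = -12.

-12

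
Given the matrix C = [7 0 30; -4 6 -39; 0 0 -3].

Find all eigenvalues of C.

-3, 6, 7

The characteristic polynomial is p(λ) = det(λI - C).
Cofactor expansion gives p(λ) = λ^3 - 10λ^2 + 3λ + 126.
Rational-root test: λ = 6 gives p(6) = 0.
Dividing by (λ - 6) leaves λ^2 - 4λ - 21.
The quadratic factors as (λ + 3)·(λ - 7).
Eigenvalues: -3, 6, 7.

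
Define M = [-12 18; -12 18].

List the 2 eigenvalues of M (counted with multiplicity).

0, 6

det(M - lambda·I) = (-12 - lambda)(18 - lambda) - (18)·(-12) = lambda^2 - 6·lambda.
This factors as lambda·(lambda - 6) = 0.
Eigenvalues: 0, 6.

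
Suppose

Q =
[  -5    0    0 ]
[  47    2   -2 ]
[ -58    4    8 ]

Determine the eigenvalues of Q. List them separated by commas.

Compute the characteristic polynomial p(μ) = det(μI - Q).
Expanding along the first row, p(μ) = μ^3 - 5μ^2 - 26μ + 120.
Try μ = 4: p(4) = 0, so 4 is a root.
Dividing by (μ - 4) leaves μ^2 - μ - 30.
The quadratic factors as (μ + 5)·(μ - 6).
Eigenvalues: -5, 4, 6.

-5, 4, 6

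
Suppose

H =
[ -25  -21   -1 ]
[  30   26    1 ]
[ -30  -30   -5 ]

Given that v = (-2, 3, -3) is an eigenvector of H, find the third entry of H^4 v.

-1875

First find the eigenvalue: Hv = (-10, 15, -15) = 5·(-2, 3, -3), so λ = 5.
Then H^4 v = λ^4·v = 5^4·(-2, 3, -3) = 625·(-2, 3, -3) = (-1250, 1875, -1875).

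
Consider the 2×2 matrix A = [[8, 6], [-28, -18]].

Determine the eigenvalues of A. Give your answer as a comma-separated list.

-6, -4

det(A - rI) = (8 - r)(-18 - r) - (6)·(-28) = r^2 + 10r + 24.
This factors as (r + 6)·(r + 4) = 0.
Eigenvalues: -6, -4.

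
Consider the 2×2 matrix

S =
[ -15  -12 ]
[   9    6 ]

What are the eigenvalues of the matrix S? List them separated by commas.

-6, -3

det(S - tI) = (-15 - t)(6 - t) - (-12)·(9) = t^2 + 9t + 18.
This factors as (t + 6)·(t + 3) = 0.
Eigenvalues: -6, -3.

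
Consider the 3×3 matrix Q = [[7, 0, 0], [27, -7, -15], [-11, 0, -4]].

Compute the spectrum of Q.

The characteristic polynomial is p(lambda) = det(lambda·I - Q).
Expanding the 3×3 determinant: p(lambda) = lambda^3 + 4·lambda^2 - 49·lambda - 196.
Try lambda = -7: p(-7) = 0, so -7 is a root.
Factor out (lambda + 7): p(lambda) = (lambda + 7)·(lambda^2 - 3·lambda - 28).
The quadratic factors as (lambda + 4)·(lambda - 7).
Eigenvalues: -7, -4, 7.

-7, -4, 7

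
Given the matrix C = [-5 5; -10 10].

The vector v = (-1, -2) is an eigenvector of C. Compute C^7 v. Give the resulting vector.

(-78125, -156250)

First find the eigenvalue: Cv = (-5, -10) = 5·(-1, -2), so λ = 5.
Then C^7 v = λ^7·v = 5^7·(-1, -2) = 78125·(-1, -2) = (-78125, -156250).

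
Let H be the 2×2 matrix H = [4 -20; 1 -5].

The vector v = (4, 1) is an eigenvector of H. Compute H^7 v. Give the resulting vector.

First find the eigenvalue: Hv = (-4, -1) = -1·(4, 1), so λ = -1.
Then H^7 v = λ^7·v = (-1)^7·(4, 1) = -1·(4, 1) = (-4, -1).

(-4, -1)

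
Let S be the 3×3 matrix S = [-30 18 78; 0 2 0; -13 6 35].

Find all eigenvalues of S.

Set up det(μI - S) = 0.
Cofactor expansion gives p(μ) = μ^3 - 7μ^2 - 26μ + 72.
Try μ = 2: p(2) = 0, so 2 is a root.
Factor out (μ - 2): p(μ) = (μ - 2)·(μ^2 - 5μ - 36).
The quadratic factors as (μ + 4)·(μ - 9).
Eigenvalues: -4, 2, 9.

-4, 2, 9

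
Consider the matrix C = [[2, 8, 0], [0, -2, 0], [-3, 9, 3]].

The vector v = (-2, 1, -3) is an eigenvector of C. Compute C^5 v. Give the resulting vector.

(64, -32, 96)

First find the eigenvalue: Cv = (4, -2, 6) = -2·(-2, 1, -3), so λ = -2.
Then C^5 v = λ^5·v = (-2)^5·(-2, 1, -3) = -32·(-2, 1, -3) = (64, -32, 96).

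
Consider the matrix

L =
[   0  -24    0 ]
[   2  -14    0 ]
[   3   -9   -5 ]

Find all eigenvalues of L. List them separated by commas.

Set up det(λI - L) = 0.
Expanding along the first row, p(λ) = λ^3 + 19λ^2 + 118λ + 240.
Try λ = -5: p(-5) = 0, so -5 is a root.
Dividing by (λ + 5) leaves λ^2 + 14λ + 48.
The quadratic factors as (λ + 8)·(λ + 6).
Eigenvalues: -8, -6, -5.

-8, -6, -5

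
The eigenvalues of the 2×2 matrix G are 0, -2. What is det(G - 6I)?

If G has eigenvalues 0, -2, then G - 6I has eigenvalues -6, -8.
det(G - 6I) = (-6) · (-8) = 48.

48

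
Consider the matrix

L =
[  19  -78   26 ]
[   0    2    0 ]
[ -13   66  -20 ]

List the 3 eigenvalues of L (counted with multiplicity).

Compute the characteristic polynomial p(λ) = det(λI - L).
Cofactor expansion gives p(λ) = λ^3 - λ^2 - 44λ + 84.
Rational-root test: λ = 2 gives p(2) = 0.
Factor out (λ - 2): p(λ) = (λ - 2)·(λ^2 + λ - 42).
The quadratic factors as (λ + 7)·(λ - 6).
Eigenvalues: -7, 2, 6.

-7, 2, 6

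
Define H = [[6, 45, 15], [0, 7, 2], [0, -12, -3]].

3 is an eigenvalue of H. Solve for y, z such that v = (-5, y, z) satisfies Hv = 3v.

We need (H - 3I)v = 0.
H - 3I = [[3, 45, 15], [0, 4, 2], [0, -12, -6]].
Row 1: (3)·-5 + (45)·y + (15)·z = 0
Row 2: (0)·-5 + (4)·y + (2)·z = 0
Row 3: (0)·-5 + (-12)·y + (-6)·z = 0
Solving gives y = 1, z = -2.
Check: H·(-5, 1, -2) = (-15, 3, -6) = 3·(-5, 1, -2).

1, -2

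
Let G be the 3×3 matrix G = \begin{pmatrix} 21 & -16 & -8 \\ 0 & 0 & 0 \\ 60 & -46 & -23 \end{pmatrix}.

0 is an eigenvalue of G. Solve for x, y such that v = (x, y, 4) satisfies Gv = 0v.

We need (G)v = 0.
G = [[21, -16, -8], [0, 0, 0], [60, -46, -23]].
Row 1: (21)·x + (-16)·y + (-8)·4 = 0
Row 2: (0)·x + (0)·y + (0)·4 = 0
Row 3: (60)·x + (-46)·y + (-23)·4 = 0
Solving gives x = 0, y = -2.
Check: G·(0, -2, 4) = (0, 0, 0) = 0·(0, -2, 4).

0, -2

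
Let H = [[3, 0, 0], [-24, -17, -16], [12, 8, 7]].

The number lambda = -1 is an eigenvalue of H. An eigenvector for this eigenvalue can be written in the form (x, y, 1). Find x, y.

0, -1

We need (H + 1I)v = 0.
H + 1I = [[4, 0, 0], [-24, -16, -16], [12, 8, 8]].
Row 1: (4)·x + (0)·y + (0)·1 = 0
Row 2: (-24)·x + (-16)·y + (-16)·1 = 0
Row 3: (12)·x + (8)·y + (8)·1 = 0
Solving gives x = 0, y = -1.
Check: H·(0, -1, 1) = (0, 1, -1) = -1·(0, -1, 1).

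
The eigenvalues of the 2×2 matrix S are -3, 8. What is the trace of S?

trace(S) is the sum of the eigenvalues: (-3) + (8) = 5.

5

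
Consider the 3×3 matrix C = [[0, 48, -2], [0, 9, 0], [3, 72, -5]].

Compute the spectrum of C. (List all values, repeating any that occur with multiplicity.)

Set up det(λI - C) = 0.
Expanding along the first row, p(λ) = λ^3 - 4λ^2 - 39λ - 54.
Rational-root test: λ = -2 gives p(-2) = 0.
Factor out (λ + 2): p(λ) = (λ + 2)·(λ^2 - 6λ - 27).
The quadratic factors as (λ + 3)·(λ - 9).
Eigenvalues: -3, -2, 9.

-3, -2, 9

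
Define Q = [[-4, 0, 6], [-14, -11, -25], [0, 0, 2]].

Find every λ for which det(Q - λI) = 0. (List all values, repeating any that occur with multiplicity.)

Compute the characteristic polynomial p(λ) = det(λI - Q).
Expanding along the first row, p(λ) = λ^3 + 13λ^2 + 14λ - 88.
Since p(-11) = 0, λ = -11 is a root.
Factor out (λ + 11): p(λ) = (λ + 11)·(λ^2 + 2λ - 8).
The quadratic factors as (λ + 4)·(λ - 2).
Eigenvalues: -11, -4, 2.

-11, -4, 2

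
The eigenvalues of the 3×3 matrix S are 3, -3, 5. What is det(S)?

-45

det(S) is the product of the eigenvalues: (3) · (-3) · (5) = -45.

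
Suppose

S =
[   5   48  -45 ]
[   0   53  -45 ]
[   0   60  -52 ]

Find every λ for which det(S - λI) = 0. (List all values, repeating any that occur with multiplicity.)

Compute the characteristic polynomial p(λ) = det(λI - S).
Cofactor expansion gives p(λ) = λ^3 - 6λ^2 - 51λ + 280.
Since p(8) = 0, λ = 8 is a root.
Dividing by (λ - 8) leaves λ^2 + 2λ - 35.
The quadratic factors as (λ + 7)·(λ - 5).
Eigenvalues: -7, 5, 8.

-7, 5, 8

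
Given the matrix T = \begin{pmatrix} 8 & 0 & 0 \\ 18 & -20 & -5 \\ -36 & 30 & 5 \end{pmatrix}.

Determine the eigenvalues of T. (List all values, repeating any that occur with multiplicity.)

Compute the characteristic polynomial p(lambda) = det(lambda·I - T).
Expanding the 3×3 determinant: p(lambda) = lambda^3 + 7·lambda^2 - 70·lambda - 400.
Try lambda = -10: p(-10) = 0, so -10 is a root.
Factor out (lambda + 10): p(lambda) = (lambda + 10)·(lambda^2 - 3·lambda - 40).
The quadratic factors as (lambda + 5)·(lambda - 8).
Eigenvalues: -10, -5, 8.

-10, -5, 8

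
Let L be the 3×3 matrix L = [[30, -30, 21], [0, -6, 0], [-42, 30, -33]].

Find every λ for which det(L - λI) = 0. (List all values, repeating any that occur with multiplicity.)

-12, -6, 9

Compute the characteristic polynomial p(μ) = det(μI - L).
Expanding the 3×3 determinant: p(μ) = μ^3 + 9μ^2 - 90μ - 648.
Rational-root test: μ = -6 gives p(-6) = 0.
Factor out (μ + 6): p(μ) = (μ + 6)·(μ^2 + 3μ - 108).
The quadratic factors as (μ + 12)·(μ - 9).
Eigenvalues: -12, -6, 9.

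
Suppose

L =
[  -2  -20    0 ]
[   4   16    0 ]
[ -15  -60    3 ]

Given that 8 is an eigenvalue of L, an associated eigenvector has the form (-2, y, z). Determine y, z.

We need (L - 8I)v = 0.
L - 8I = [[-10, -20, 0], [4, 8, 0], [-15, -60, -5]].
Row 1: (-10)·-2 + (-20)·y + (0)·z = 0
Row 2: (4)·-2 + (8)·y + (0)·z = 0
Row 3: (-15)·-2 + (-60)·y + (-5)·z = 0
Solving gives y = 1, z = -6.
Check: L·(-2, 1, -6) = (-16, 8, -48) = 8·(-2, 1, -6).

1, -6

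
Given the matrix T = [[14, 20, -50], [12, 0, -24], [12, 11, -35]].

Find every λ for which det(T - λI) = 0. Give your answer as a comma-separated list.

The characteristic polynomial is p(λ) = det(λI - T).
Expanding the 3×3 determinant: p(λ) = λ^3 + 21λ^2 + 134λ + 264.
Try λ = -4: p(-4) = 0, so -4 is a root.
Factor out (λ + 4): p(λ) = (λ + 4)·(λ^2 + 17λ + 66).
The quadratic factors as (λ + 11)·(λ + 6).
Eigenvalues: -11, -6, -4.

-11, -6, -4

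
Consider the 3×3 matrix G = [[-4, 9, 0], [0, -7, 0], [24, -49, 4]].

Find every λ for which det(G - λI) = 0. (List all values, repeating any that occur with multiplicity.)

-7, -4, 4

The characteristic polynomial is p(λ) = det(λI - G).
Cofactor expansion gives p(λ) = λ^3 + 7λ^2 - 16λ - 112.
Try λ = -4: p(-4) = 0, so -4 is a root.
Dividing by (λ + 4) leaves λ^2 + 3λ - 28.
The quadratic factors as (λ + 7)·(λ - 4).
Eigenvalues: -7, -4, 4.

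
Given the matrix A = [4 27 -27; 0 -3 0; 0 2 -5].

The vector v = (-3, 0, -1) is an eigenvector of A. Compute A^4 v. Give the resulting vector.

(-1875, 0, -625)

First find the eigenvalue: Av = (15, 0, 5) = -5·(-3, 0, -1), so λ = -5.
Then A^4 v = λ^4·v = (-5)^4·(-3, 0, -1) = 625·(-3, 0, -1) = (-1875, 0, -625).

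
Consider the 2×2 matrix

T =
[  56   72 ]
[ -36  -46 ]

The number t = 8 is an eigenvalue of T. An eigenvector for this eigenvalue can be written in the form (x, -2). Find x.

3

We need (T - 8I)v = 0.
T - 8I = [[48, 72], [-36, -54]].
Row 1: (48)·x + (72)·-2 = 0
Row 2: (-36)·x + (-54)·-2 = 0
Solving gives x = 3.
Check: T·(3, -2) = (24, -16) = 8·(3, -2).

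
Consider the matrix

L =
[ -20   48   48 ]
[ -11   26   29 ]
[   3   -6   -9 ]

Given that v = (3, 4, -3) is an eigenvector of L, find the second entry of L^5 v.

First find the eigenvalue: Lv = (-12, -16, 12) = -4·(3, 4, -3), so λ = -4.
Then L^5 v = λ^5·v = (-4)^5·(3, 4, -3) = -1024·(3, 4, -3) = (-3072, -4096, 3072).

-4096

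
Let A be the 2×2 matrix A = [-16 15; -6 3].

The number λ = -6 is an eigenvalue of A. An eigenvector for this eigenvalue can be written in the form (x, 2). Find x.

We need (A + 6I)v = 0.
A + 6I = [[-10, 15], [-6, 9]].
Row 1: (-10)·x + (15)·2 = 0
Row 2: (-6)·x + (9)·2 = 0
Solving gives x = 3.
Check: A·(3, 2) = (-18, -12) = -6·(3, 2).

3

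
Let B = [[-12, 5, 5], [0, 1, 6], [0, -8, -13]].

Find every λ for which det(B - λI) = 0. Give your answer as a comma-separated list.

-12, -7, -5

The characteristic polynomial is p(λ) = det(λI - B).
Expanding the 3×3 determinant: p(λ) = λ^3 + 24λ^2 + 179λ + 420.
Since p(-12) = 0, λ = -12 is a root.
Dividing by (λ + 12) leaves λ^2 + 12λ + 35.
The quadratic factors as (λ + 7)·(λ + 5).
Eigenvalues: -12, -7, -5.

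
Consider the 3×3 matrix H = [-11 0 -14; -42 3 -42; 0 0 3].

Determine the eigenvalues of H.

-11, 3, 3

Set up det(μI - H) = 0.
Expanding along the first row, p(μ) = μ^3 + 5μ^2 - 57μ + 99.
Try μ = -11: p(-11) = 0, so -11 is a root.
Factor out (μ + 11): p(μ) = (μ + 11)·(μ^2 - 6μ + 9).
The quadratic factor is (μ - 3)^2.
Eigenvalues: -11, 3, 3.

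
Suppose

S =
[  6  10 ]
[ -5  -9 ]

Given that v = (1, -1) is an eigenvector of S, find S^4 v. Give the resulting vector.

First find the eigenvalue: Sv = (-4, 4) = -4·(1, -1), so λ = -4.
Then S^4 v = λ^4·v = (-4)^4·(1, -1) = 256·(1, -1) = (256, -256).

(256, -256)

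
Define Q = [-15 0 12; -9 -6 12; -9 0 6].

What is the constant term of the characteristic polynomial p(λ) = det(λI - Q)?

p(0) = det(0·I − Q) = det(−Q) = (−1)^3·det(Q).
det(Q) = -108, so p(0) = 108.

108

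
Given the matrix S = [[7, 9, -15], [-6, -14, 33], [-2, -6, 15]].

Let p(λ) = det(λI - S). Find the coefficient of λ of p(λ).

19

p(λ) = λ^3 - 8λ^2 + 19λ - 12.
The coefficient of λ is 19.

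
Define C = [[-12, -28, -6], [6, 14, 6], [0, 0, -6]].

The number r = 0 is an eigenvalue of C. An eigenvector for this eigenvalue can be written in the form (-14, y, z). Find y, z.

6, 0

We need (C)v = 0.
C = [[-12, -28, -6], [6, 14, 6], [0, 0, -6]].
Row 1: (-12)·-14 + (-28)·y + (-6)·z = 0
Row 2: (6)·-14 + (14)·y + (6)·z = 0
Row 3: (0)·-14 + (0)·y + (-6)·z = 0
Solving gives y = 6, z = 0.
Check: C·(-14, 6, 0) = (0, 0, 0) = 0·(-14, 6, 0).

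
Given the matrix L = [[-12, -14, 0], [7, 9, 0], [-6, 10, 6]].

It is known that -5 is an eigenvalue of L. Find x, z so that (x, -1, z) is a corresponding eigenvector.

We need (L + 5I)v = 0.
L + 5I = [[-7, -14, 0], [7, 14, 0], [-6, 10, 11]].
Row 1: (-7)·x + (-14)·-1 + (0)·z = 0
Row 2: (7)·x + (14)·-1 + (0)·z = 0
Row 3: (-6)·x + (10)·-1 + (11)·z = 0
Solving gives x = 2, z = 2.
Check: L·(2, -1, 2) = (-10, 5, -10) = -5·(2, -1, 2).

2, 2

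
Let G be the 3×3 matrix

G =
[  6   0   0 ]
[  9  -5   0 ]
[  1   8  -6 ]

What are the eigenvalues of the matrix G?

-6, -5, 6

G is lower triangular, so its eigenvalues are the diagonal entries.
Diagonal: 6, -5, -6.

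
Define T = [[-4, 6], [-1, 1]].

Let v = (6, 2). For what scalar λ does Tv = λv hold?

Compute Tv: T·(6, 2) = (-12, -4).
Since Tv = λv, compare component 1: -12 = λ·6, so λ = -2.

-2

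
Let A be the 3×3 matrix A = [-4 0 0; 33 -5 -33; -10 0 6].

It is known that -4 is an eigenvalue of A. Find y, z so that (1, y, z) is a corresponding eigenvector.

We need (A + 4I)v = 0.
A + 4I = [[0, 0, 0], [33, -1, -33], [-10, 0, 10]].
Row 1: (0)·1 + (0)·y + (0)·z = 0
Row 2: (33)·1 + (-1)·y + (-33)·z = 0
Row 3: (-10)·1 + (0)·y + (10)·z = 0
Solving gives y = 0, z = 1.
Check: A·(1, 0, 1) = (-4, 0, -4) = -4·(1, 0, 1).

0, 1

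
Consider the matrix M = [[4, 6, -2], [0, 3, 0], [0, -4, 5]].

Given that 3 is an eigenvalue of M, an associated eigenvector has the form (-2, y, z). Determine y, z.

We need (M - 3I)v = 0.
M - 3I = [[1, 6, -2], [0, 0, 0], [0, -4, 2]].
Row 1: (1)·-2 + (6)·y + (-2)·z = 0
Row 2: (0)·-2 + (0)·y + (0)·z = 0
Row 3: (0)·-2 + (-4)·y + (2)·z = 0
Solving gives y = 1, z = 2.
Check: M·(-2, 1, 2) = (-6, 3, 6) = 3·(-2, 1, 2).

1, 2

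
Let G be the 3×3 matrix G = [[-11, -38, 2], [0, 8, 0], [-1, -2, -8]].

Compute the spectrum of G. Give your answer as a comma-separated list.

Compute the characteristic polynomial p(t) = det(tI - G).
Cofactor expansion gives p(t) = t^3 + 11t^2 - 62t - 720.
Rational-root test: t = -10 gives p(-10) = 0.
Dividing by (t + 10) leaves t^2 + t - 72.
The quadratic factors as (t + 9)·(t - 8).
Eigenvalues: -10, -9, 8.

-10, -9, 8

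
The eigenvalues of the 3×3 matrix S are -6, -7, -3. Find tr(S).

trace(S) is the sum of the eigenvalues: (-6) + (-7) + (-3) = -16.

-16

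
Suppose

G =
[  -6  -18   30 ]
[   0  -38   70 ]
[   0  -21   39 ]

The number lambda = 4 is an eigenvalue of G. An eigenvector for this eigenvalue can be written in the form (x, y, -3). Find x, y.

We need (G - 4I)v = 0.
G - 4I = [[-10, -18, 30], [0, -42, 70], [0, -21, 35]].
Row 1: (-10)·x + (-18)·y + (30)·-3 = 0
Row 2: (0)·x + (-42)·y + (70)·-3 = 0
Row 3: (0)·x + (-21)·y + (35)·-3 = 0
Solving gives x = 0, y = -5.
Check: G·(0, -5, -3) = (0, -20, -12) = 4·(0, -5, -3).

0, -5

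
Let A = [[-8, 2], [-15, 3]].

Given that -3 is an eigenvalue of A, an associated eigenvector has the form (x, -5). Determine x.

-2

We need (A + 3I)v = 0.
A + 3I = [[-5, 2], [-15, 6]].
Row 1: (-5)·x + (2)·-5 = 0
Row 2: (-15)·x + (6)·-5 = 0
Solving gives x = -2.
Check: A·(-2, -5) = (6, 15) = -3·(-2, -5).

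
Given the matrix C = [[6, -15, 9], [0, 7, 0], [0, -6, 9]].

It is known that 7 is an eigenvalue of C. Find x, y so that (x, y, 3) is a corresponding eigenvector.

We need (C - 7I)v = 0.
C - 7I = [[-1, -15, 9], [0, 0, 0], [0, -6, 2]].
Row 1: (-1)·x + (-15)·y + (9)·3 = 0
Row 2: (0)·x + (0)·y + (0)·3 = 0
Row 3: (0)·x + (-6)·y + (2)·3 = 0
Solving gives x = 12, y = 1.
Check: C·(12, 1, 3) = (84, 7, 21) = 7·(12, 1, 3).

12, 1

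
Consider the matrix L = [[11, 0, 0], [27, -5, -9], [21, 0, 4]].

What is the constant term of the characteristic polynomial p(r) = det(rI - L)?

p(0) = det(0·I − L) = det(−L) = (−1)^3·det(L).
det(L) = -220, so p(0) = 220.

220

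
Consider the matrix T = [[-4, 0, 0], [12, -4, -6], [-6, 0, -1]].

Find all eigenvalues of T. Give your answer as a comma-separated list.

-4, -4, -1

Set up det(λI - T) = 0.
Expanding along the first row, p(λ) = λ^3 + 9λ^2 + 24λ + 16.
Since p(-1) = 0, λ = -1 is a root.
Dividing by (λ + 1) leaves λ^2 + 8λ + 16.
The quadratic factor is (λ + 4)^2.
Eigenvalues: -4, -4, -1.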